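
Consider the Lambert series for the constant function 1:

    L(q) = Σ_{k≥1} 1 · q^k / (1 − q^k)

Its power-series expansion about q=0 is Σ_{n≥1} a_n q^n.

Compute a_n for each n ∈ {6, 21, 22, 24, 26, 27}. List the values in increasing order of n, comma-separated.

4, 4, 4, 8, 4, 4

[q^6] f(6)=1,f(3)=1,f(2)=1,f(1)=1 ⇒ 4
[q^21] f(21)=1,f(7)=1,f(3)=1,f(1)=1 ⇒ 4
q^22  k|22↦f(k): 22:1 11:1 2:1 1:1  a_22=4
d|24:{1,2,3,4,6,8,12,24}  Σf=1+1+1+1+1+1+1+1=8
[q^26] f(1)=1,f(2)=1,f(13)=1,f(26)=1 ⇒ 4
n=27: 1·27 3·9 9·3 27·1  f→[1+1+1+1]=4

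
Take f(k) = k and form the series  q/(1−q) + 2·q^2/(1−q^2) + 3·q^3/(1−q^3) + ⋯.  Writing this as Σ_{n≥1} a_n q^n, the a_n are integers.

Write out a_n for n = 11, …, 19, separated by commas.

d|11:{1,11}  Σf=1+11=12
[q^12] f(12)=12,f(6)=6,f(4)=4,f(3)=3,f(2)=2,f(1)=1 ⇒ 28
n=13: 1·13 13·1  f→[1+13]=14
d|14:{14,7,2,1}  Σf=14+7+2+1=24
n=15: 1·15 3·5 5·3 15·1  f→[1+3+5+15]=24
[q^16] f(1)=1,f(2)=2,f(4)=4,f(8)=8,f(16)=16 ⇒ 31
n=17: 1·17 17·1  f→[1+17]=18
d|18:{18,9,6,3,2,1}  Σf=18+9+6+3+2+1=39
[q^19] f(1)=1,f(19)=19 ⇒ 20

12, 28, 14, 24, 24, 31, 18, 39, 20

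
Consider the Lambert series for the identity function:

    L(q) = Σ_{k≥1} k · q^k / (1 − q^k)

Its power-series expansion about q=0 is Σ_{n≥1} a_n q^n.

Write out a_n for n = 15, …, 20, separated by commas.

d|15:{15,5,3,1}  Σf=15+5+3+1=24
d|16:{1,2,4,8,16}  Σf=1+2+4+8+16=31
[q^17] f(17)=17,f(1)=1 ⇒ 18
n=18: 1·18 2·9 3·6 6·3 9·2 18·1  f→[1+2+3+6+9+18]=39
n=19: 1·19 19·1  f→[1+19]=20
q^20  k|20↦f(k): 1:1 2:2 4:4 5:5 10:10 20:20  a_20=42

24, 31, 18, 39, 20, 42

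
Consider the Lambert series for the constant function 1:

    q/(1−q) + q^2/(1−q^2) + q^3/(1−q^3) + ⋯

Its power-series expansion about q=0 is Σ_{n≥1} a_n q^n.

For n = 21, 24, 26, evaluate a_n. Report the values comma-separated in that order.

d|21:{21,7,3,1}  Σf=1+1+1+1=4
n=24: 24·1 12·2 8·3 6·4 4·6 3·8 2·12 1·24  f→[1+1+1+1+1+1+1+1]=8
n=26: 1·26 2·13 13·2 26·1  f→[1+1+1+1]=4

4, 8, 4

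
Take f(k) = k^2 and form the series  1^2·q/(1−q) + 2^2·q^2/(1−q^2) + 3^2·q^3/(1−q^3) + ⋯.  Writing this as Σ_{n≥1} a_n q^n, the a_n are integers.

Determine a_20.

n=20: 20·1 10·2 5·4 4·5 2·10 1·20  f→[400+100+25+16+4+1]=546

a_20 = 546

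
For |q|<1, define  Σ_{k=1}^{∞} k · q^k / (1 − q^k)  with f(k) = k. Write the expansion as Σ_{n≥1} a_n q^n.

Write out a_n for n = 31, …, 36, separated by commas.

d|31:{1,31}  Σf=1+31=32
[q^32] f(1)=1,f(2)=2,f(4)=4,f(8)=8,f(16)=16,f(32)=32 ⇒ 63
d|33:{33,11,3,1}  Σf=33+11+3+1=48
n=34: 34·1 17·2 2·17 1·34  f→[34+17+2+1]=54
q^35  k|35↦f(k): 35:35 7:7 5:5 1:1  a_35=48
[q^36] f(36)=36,f(18)=18,f(12)=12,f(9)=9,f(6)=6,f(4)=4,f(3)=3,f(2)=2,f(1)=1 ⇒ 91

32, 63, 48, 54, 48, 91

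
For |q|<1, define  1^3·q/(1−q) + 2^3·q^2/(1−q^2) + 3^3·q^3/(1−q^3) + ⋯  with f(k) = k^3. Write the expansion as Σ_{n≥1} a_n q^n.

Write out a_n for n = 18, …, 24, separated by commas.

n=18: 1·18 2·9 3·6 6·3 9·2 18·1  f→[1+8+27+216+729+5832]=6813
d|19:{19,1}  Σf=6859+1=6860
d|20:{20,10,5,4,2,1}  Σf=8000+1000+125+64+8+1=9198
[q^21] f(21)=9261,f(7)=343,f(3)=27,f(1)=1 ⇒ 9632
d|22:{22,11,2,1}  Σf=10648+1331+8+1=11988
d|23:{1,23}  Σf=1+12167=12168
n=24: 1·24 2·12 3·8 4·6 6·4 8·3 12·2 24·1  f→[1+8+27+64+216+512+1728+13824]=16380

6813, 6860, 9198, 9632, 11988, 12168, 16380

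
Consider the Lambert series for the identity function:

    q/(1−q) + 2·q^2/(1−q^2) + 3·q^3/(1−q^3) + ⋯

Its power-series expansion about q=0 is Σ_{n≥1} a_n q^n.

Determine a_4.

a_4 = 7

q^4  k|4↦f(k): 4:4 2:2 1:1  a_4=7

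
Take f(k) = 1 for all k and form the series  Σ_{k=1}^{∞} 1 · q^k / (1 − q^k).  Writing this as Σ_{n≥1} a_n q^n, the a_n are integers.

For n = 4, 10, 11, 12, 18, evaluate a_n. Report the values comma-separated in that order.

q^4  k|4↦f(k): 1:1 2:1 4:1  a_4=3
d|10:{1,2,5,10}  Σf=1+1+1+1=4
n=11: 11·1 1·11  f→[1+1]=2
d|12:{1,2,3,4,6,12}  Σf=1+1+1+1+1+1=6
n=18: 18·1 9·2 6·3 3·6 2·9 1·18  f→[1+1+1+1+1+1]=6

3, 4, 2, 6, 6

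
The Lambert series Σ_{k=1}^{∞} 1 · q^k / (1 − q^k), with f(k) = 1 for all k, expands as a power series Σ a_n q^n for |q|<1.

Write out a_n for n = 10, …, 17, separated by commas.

[q^10] f(10)=1,f(5)=1,f(2)=1,f(1)=1 ⇒ 4
n=11: 1·11 11·1  f→[1+1]=2
d|12:{1,2,3,4,6,12}  Σf=1+1+1+1+1+1=6
d|13:{13,1}  Σf=1+1=2
n=14: 14·1 7·2 2·7 1·14  f→[1+1+1+1]=4
d|15:{1,3,5,15}  Σf=1+1+1+1=4
n=16: 1·16 2·8 4·4 8·2 16·1  f→[1+1+1+1+1]=5
d|17:{1,17}  Σf=1+1=2

4, 2, 6, 2, 4, 4, 5, 2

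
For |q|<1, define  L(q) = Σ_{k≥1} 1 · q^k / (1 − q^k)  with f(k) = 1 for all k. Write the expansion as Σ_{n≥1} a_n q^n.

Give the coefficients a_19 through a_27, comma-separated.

q^19  k|19↦f(k): 19:1 1:1  a_19=2
d|20:{1,2,4,5,10,20}  Σf=1+1+1+1+1+1=6
d|21:{1,3,7,21}  Σf=1+1+1+1=4
d|22:{22,11,2,1}  Σf=1+1+1+1=4
n=23: 1·23 23·1  f→[1+1]=2
n=24: 24·1 12·2 8·3 6·4 4·6 3·8 2·12 1·24  f→[1+1+1+1+1+1+1+1]=8
[q^25] f(25)=1,f(5)=1,f(1)=1 ⇒ 3
[q^26] f(1)=1,f(2)=1,f(13)=1,f(26)=1 ⇒ 4
[q^27] f(1)=1,f(3)=1,f(9)=1,f(27)=1 ⇒ 4

2, 6, 4, 4, 2, 8, 3, 4, 4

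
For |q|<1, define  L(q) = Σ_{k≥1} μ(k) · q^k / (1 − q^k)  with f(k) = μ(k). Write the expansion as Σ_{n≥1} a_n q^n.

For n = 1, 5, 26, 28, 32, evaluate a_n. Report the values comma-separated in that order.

q^1  k|1↦μ(k): 1:1  a_1=1
n=5: 1·5 5·1  μ→[1+(-1)]=0
q^26  k|26↦μ(k): 1:1 2:-1 13:-1 26:1  a_26=0
n=28: 1·28 2·14 4·7 7·4 14·2 28·1  μ→[1+(-1)+0+(-1)+1+0]=0
n=32: 1·32 2·16 4·8 8·4 16·2 32·1  μ→[1+(-1)+0+0+0+0]=0

1, 0, 0, 0, 0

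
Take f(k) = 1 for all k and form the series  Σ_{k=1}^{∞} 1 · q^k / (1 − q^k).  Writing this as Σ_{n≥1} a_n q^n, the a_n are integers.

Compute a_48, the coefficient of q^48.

n=48: 1·48 2·24 3·16 4·12 6·8 8·6 12·4 16·3 24·2 48·1  f→[1+1+1+1+1+1+1+1+1+1]=10

a_48 = 10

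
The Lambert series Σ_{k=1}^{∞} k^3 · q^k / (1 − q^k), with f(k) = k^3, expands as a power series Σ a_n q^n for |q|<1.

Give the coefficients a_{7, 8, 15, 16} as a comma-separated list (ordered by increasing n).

344, 585, 3528, 4681

d|7:{1,7}  Σf=1+343=344
n=8: 1·8 2·4 4·2 8·1  f→[1+8+64+512]=585
q^15  k|15↦f(k): 1:1 3:27 5:125 15:3375  a_15=3528
n=16: 1·16 2·8 4·4 8·2 16·1  f→[1+8+64+512+4096]=4681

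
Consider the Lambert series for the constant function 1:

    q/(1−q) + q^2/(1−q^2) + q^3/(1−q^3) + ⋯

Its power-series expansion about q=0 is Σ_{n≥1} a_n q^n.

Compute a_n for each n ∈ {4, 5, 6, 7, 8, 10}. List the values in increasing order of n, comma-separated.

q^4  k|4↦f(k): 1:1 2:1 4:1  a_4=3
q^5  k|5↦f(k): 5:1 1:1  a_5=2
q^6  k|6↦f(k): 1:1 2:1 3:1 6:1  a_6=4
n=7: 7·1 1·7  f→[1+1]=2
q^8  k|8↦f(k): 1:1 2:1 4:1 8:1  a_8=4
n=10: 1·10 2·5 5·2 10·1  f→[1+1+1+1]=4

3, 2, 4, 2, 4, 4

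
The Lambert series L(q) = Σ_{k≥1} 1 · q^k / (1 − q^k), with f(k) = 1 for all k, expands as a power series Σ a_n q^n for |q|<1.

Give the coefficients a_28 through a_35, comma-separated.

6, 2, 8, 2, 6, 4, 4, 4

q^28  k|28↦f(k): 28:1 14:1 7:1 4:1 2:1 1:1  a_28=6
q^29  k|29↦f(k): 1:1 29:1  a_29=2
q^30  k|30↦f(k): 30:1 15:1 10:1 6:1 5:1 3:1 2:1 1:1  a_30=8
d|31:{31,1}  Σf=1+1=2
q^32  k|32↦f(k): 32:1 16:1 8:1 4:1 2:1 1:1  a_32=6
d|33:{33,11,3,1}  Σf=1+1+1+1=4
d|34:{34,17,2,1}  Σf=1+1+1+1=4
q^35  k|35↦f(k): 35:1 7:1 5:1 1:1  a_35=4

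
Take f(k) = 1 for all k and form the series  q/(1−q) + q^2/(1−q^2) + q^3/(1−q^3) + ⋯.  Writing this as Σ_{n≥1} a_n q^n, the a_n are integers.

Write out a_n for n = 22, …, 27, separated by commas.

[q^22] f(1)=1,f(2)=1,f(11)=1,f(22)=1 ⇒ 4
q^23  k|23↦f(k): 1:1 23:1  a_23=2
d|24:{24,12,8,6,4,3,2,1}  Σf=1+1+1+1+1+1+1+1=8
d|25:{25,5,1}  Σf=1+1+1=3
n=26: 26·1 13·2 2·13 1·26  f→[1+1+1+1]=4
d|27:{27,9,3,1}  Σf=1+1+1+1=4

4, 2, 8, 3, 4, 4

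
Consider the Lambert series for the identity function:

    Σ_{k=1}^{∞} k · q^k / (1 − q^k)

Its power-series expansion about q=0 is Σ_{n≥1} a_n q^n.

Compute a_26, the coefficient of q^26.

a_26 = 42

d|26:{1,2,13,26}  Σf=1+2+13+26=42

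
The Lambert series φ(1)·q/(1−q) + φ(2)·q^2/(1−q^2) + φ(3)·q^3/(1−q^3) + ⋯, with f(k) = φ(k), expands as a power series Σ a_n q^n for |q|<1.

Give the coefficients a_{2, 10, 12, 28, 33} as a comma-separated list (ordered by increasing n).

[q^2] φ(1)=1,φ(2)=1 ⇒ 2
n=10: 10·1 5·2 2·5 1·10  φ→[4+4+1+1]=10
q^12  k|12↦φ(k): 1:1 2:1 3:2 4:2 6:2 12:4  a_12=12
q^28  k|28↦φ(k): 28:12 14:6 7:6 4:2 2:1 1:1  a_28=28
d|33:{33,11,3,1}  Σφ=20+10+2+1=33

2, 10, 12, 28, 33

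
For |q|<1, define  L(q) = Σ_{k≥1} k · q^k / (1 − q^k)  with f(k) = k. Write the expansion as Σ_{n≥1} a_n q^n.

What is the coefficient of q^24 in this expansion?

a_24 = 60

q^24  k|24↦f(k): 1:1 2:2 3:3 4:4 6:6 8:8 12:12 24:24  a_24=60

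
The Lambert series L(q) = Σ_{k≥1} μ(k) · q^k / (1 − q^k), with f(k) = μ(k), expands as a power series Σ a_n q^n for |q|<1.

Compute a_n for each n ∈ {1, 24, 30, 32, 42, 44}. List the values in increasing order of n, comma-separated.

1, 0, 0, 0, 0, 0

[q^1] μ(1)=1 ⇒ 1
d|24:{1,2,3,4,6,8,12,24}  Σμ=1+(-1)+(-1)+0+1+0+0+0=0
d|30:{30,15,10,6,5,3,2,1}  Σμ=(-1)+1+1+1+(-1)+(-1)+(-1)+1=0
[q^32] μ(32)=0,μ(16)=0,μ(8)=0,μ(4)=0,μ(2)=-1,μ(1)=1 ⇒ 0
q^42  k|42↦μ(k): 42:-1 21:1 14:1 7:-1 6:1 3:-1 2:-1 1:1  a_42=0
q^44  k|44↦μ(k): 44:0 22:1 11:-1 4:0 2:-1 1:1  a_44=0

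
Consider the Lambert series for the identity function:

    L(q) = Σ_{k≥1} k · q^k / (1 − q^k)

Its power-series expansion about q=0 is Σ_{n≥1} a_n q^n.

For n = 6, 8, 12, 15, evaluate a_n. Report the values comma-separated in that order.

12, 15, 28, 24

q^6  k|6↦f(k): 1:1 2:2 3:3 6:6  a_6=12
d|8:{1,2,4,8}  Σf=1+2+4+8=15
d|12:{1,2,3,4,6,12}  Σf=1+2+3+4+6+12=28
d|15:{15,5,3,1}  Σf=15+5+3+1=24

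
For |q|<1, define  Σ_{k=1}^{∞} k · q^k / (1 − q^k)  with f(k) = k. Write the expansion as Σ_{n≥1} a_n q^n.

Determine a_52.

q^52  k|52↦f(k): 52:52 26:26 13:13 4:4 2:2 1:1  a_52=98

a_52 = 98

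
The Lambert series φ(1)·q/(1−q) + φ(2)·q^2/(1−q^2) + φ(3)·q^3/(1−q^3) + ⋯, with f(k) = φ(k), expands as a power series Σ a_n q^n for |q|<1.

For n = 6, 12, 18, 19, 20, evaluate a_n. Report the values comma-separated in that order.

n=6: 6·1 3·2 2·3 1·6  φ→[2+2+1+1]=6
[q^12] φ(1)=1,φ(2)=1,φ(3)=2,φ(4)=2,φ(6)=2,φ(12)=4 ⇒ 12
d|18:{1,2,3,6,9,18}  Σφ=1+1+2+2+6+6=18
d|19:{1,19}  Σφ=1+18=19
[q^20] φ(1)=1,φ(2)=1,φ(4)=2,φ(5)=4,φ(10)=4,φ(20)=8 ⇒ 20

6, 12, 18, 19, 20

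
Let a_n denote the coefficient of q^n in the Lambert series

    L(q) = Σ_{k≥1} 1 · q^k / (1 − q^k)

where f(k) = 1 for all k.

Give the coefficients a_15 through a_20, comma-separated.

4, 5, 2, 6, 2, 6

q^15  k|15↦f(k): 1:1 3:1 5:1 15:1  a_15=4
[q^16] f(1)=1,f(2)=1,f(4)=1,f(8)=1,f(16)=1 ⇒ 5
q^17  k|17↦f(k): 1:1 17:1  a_17=2
n=18: 1·18 2·9 3·6 6·3 9·2 18·1  f→[1+1+1+1+1+1]=6
d|19:{1,19}  Σf=1+1=2
d|20:{20,10,5,4,2,1}  Σf=1+1+1+1+1+1=6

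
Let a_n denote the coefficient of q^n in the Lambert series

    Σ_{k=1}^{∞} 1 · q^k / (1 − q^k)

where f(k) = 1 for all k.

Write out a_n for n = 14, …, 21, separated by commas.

4, 4, 5, 2, 6, 2, 6, 4

q^14  k|14↦f(k): 14:1 7:1 2:1 1:1  a_14=4
d|15:{1,3,5,15}  Σf=1+1+1+1=4
q^16  k|16↦f(k): 1:1 2:1 4:1 8:1 16:1  a_16=5
q^17  k|17↦f(k): 17:1 1:1  a_17=2
d|18:{1,2,3,6,9,18}  Σf=1+1+1+1+1+1=6
[q^19] f(19)=1,f(1)=1 ⇒ 2
n=20: 1·20 2·10 4·5 5·4 10·2 20·1  f→[1+1+1+1+1+1]=6
q^21  k|21↦f(k): 21:1 7:1 3:1 1:1  a_21=4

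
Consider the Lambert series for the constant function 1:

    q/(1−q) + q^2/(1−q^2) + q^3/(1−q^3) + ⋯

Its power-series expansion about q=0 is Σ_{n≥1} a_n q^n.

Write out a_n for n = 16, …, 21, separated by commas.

[q^16] f(1)=1,f(2)=1,f(4)=1,f(8)=1,f(16)=1 ⇒ 5
q^17  k|17↦f(k): 1:1 17:1  a_17=2
n=18: 1·18 2·9 3·6 6·3 9·2 18·1  f→[1+1+1+1+1+1]=6
n=19: 1·19 19·1  f→[1+1]=2
d|20:{1,2,4,5,10,20}  Σf=1+1+1+1+1+1=6
n=21: 21·1 7·3 3·7 1·21  f→[1+1+1+1]=4

5, 2, 6, 2, 6, 4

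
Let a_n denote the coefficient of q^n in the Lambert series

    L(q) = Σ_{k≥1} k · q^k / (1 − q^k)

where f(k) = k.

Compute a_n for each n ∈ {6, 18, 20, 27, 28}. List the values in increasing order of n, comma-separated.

d|6:{1,2,3,6}  Σf=1+2+3+6=12
d|18:{1,2,3,6,9,18}  Σf=1+2+3+6+9+18=39
[q^20] f(1)=1,f(2)=2,f(4)=4,f(5)=5,f(10)=10,f(20)=20 ⇒ 42
d|27:{1,3,9,27}  Σf=1+3+9+27=40
n=28: 1·28 2·14 4·7 7·4 14·2 28·1  f→[1+2+4+7+14+28]=56

12, 39, 42, 40, 56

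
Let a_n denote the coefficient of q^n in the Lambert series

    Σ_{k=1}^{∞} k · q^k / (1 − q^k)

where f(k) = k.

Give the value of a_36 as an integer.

a_36 = 91

q^36  k|36↦f(k): 36:36 18:18 12:12 9:9 6:6 4:4 3:3 2:2 1:1  a_36=91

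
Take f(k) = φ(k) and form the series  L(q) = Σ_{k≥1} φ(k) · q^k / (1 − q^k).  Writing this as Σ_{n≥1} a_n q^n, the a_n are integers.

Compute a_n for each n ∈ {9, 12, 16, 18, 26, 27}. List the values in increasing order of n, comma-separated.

n=9: 9·1 3·3 1·9  φ→[6+2+1]=9
q^12  k|12↦φ(k): 1:1 2:1 3:2 4:2 6:2 12:4  a_12=12
d|16:{1,2,4,8,16}  Σφ=1+1+2+4+8=16
[q^18] φ(1)=1,φ(2)=1,φ(3)=2,φ(6)=2,φ(9)=6,φ(18)=6 ⇒ 18
d|26:{26,13,2,1}  Σφ=12+12+1+1=26
q^27  k|27↦φ(k): 1:1 3:2 9:6 27:18  a_27=27

9, 12, 16, 18, 26, 27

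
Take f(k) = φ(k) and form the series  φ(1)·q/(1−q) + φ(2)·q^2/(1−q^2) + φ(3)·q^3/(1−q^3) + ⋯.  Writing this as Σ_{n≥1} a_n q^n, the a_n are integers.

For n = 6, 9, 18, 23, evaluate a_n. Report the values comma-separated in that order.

n=6: 6·1 3·2 2·3 1·6  φ→[2+2+1+1]=6
[q^9] φ(1)=1,φ(3)=2,φ(9)=6 ⇒ 9
q^18  k|18↦φ(k): 1:1 2:1 3:2 6:2 9:6 18:6  a_18=18
[q^23] φ(1)=1,φ(23)=22 ⇒ 23

6, 9, 18, 23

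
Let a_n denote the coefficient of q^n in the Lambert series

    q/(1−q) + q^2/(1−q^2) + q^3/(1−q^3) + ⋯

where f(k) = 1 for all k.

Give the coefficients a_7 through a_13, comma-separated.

q^7  k|7↦f(k): 1:1 7:1  a_7=2
q^8  k|8↦f(k): 1:1 2:1 4:1 8:1  a_8=4
q^9  k|9↦f(k): 1:1 3:1 9:1  a_9=3
d|10:{10,5,2,1}  Σf=1+1+1+1=4
n=11: 1·11 11·1  f→[1+1]=2
q^12  k|12↦f(k): 12:1 6:1 4:1 3:1 2:1 1:1  a_12=6
q^13  k|13↦f(k): 1:1 13:1  a_13=2

2, 4, 3, 4, 2, 6, 2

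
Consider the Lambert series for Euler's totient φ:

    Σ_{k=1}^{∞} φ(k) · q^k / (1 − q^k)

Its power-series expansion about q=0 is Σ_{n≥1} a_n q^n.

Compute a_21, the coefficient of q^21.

q^21  k|21↦φ(k): 21:12 7:6 3:2 1:1  a_21=21

a_21 = 21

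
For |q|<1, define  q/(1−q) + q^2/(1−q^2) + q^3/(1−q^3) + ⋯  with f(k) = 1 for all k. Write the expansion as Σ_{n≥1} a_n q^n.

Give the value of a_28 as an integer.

a_28 = 6

n=28: 1·28 2·14 4·7 7·4 14·2 28·1  f→[1+1+1+1+1+1]=6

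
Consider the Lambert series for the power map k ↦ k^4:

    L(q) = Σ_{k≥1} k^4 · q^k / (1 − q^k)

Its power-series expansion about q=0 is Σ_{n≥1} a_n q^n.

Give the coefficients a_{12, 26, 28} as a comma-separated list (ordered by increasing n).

q^12  k|12↦f(k): 12:20736 6:1296 4:256 3:81 2:16 1:1  a_12=22386
n=26: 1·26 2·13 13·2 26·1  f→[1+16+28561+456976]=485554
n=28: 28·1 14·2 7·4 4·7 2·14 1·28  f→[614656+38416+2401+256+16+1]=655746

22386, 485554, 655746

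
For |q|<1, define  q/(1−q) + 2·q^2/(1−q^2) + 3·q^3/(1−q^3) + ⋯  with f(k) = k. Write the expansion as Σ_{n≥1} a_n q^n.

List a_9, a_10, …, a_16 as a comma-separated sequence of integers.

n=9: 9·1 3·3 1·9  f→[9+3+1]=13
q^10  k|10↦f(k): 1:1 2:2 5:5 10:10  a_10=18
[q^11] f(1)=1,f(11)=11 ⇒ 12
n=12: 1·12 2·6 3·4 4·3 6·2 12·1  f→[1+2+3+4+6+12]=28
[q^13] f(1)=1,f(13)=13 ⇒ 14
q^14  k|14↦f(k): 1:1 2:2 7:7 14:14  a_14=24
d|15:{15,5,3,1}  Σf=15+5+3+1=24
[q^16] f(1)=1,f(2)=2,f(4)=4,f(8)=8,f(16)=16 ⇒ 31

13, 18, 12, 28, 14, 24, 24, 31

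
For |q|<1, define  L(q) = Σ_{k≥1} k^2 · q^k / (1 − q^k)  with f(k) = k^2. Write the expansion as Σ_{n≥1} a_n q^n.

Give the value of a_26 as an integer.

d|26:{1,2,13,26}  Σf=1+4+169+676=850

a_26 = 850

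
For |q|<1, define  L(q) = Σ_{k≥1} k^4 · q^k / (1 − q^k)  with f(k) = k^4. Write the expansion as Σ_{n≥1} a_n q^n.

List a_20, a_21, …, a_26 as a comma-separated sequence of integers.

n=20: 1·20 2·10 4·5 5·4 10·2 20·1  f→[1+16+256+625+10000+160000]=170898
n=21: 1·21 3·7 7·3 21·1  f→[1+81+2401+194481]=196964
q^22  k|22↦f(k): 22:234256 11:14641 2:16 1:1  a_22=248914
d|23:{23,1}  Σf=279841+1=279842
n=24: 24·1 12·2 8·3 6·4 4·6 3·8 2·12 1·24  f→[331776+20736+4096+1296+256+81+16+1]=358258
q^25  k|25↦f(k): 1:1 5:625 25:390625  a_25=391251
[q^26] f(26)=456976,f(13)=28561,f(2)=16,f(1)=1 ⇒ 485554

170898, 196964, 248914, 279842, 358258, 391251, 485554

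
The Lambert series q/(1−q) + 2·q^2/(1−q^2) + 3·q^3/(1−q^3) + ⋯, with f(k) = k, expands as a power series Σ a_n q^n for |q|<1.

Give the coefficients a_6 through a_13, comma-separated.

[q^6] f(6)=6,f(3)=3,f(2)=2,f(1)=1 ⇒ 12
q^7  k|7↦f(k): 7:7 1:1  a_7=8
d|8:{1,2,4,8}  Σf=1+2+4+8=15
n=9: 9·1 3·3 1·9  f→[9+3+1]=13
q^10  k|10↦f(k): 10:10 5:5 2:2 1:1  a_10=18
d|11:{1,11}  Σf=1+11=12
[q^12] f(12)=12,f(6)=6,f(4)=4,f(3)=3,f(2)=2,f(1)=1 ⇒ 28
q^13  k|13↦f(k): 1:1 13:13  a_13=14

12, 8, 15, 13, 18, 12, 28, 14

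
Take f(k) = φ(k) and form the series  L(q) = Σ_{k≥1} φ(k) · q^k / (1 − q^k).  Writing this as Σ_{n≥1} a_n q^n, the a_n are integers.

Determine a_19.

[q^19] φ(19)=18,φ(1)=1 ⇒ 19

a_19 = 19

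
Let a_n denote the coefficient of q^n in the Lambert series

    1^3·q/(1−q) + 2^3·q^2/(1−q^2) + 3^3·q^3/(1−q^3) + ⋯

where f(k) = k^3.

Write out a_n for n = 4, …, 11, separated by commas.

n=4: 1·4 2·2 4·1  f→[1+8+64]=73
q^5  k|5↦f(k): 1:1 5:125  a_5=126
q^6  k|6↦f(k): 1:1 2:8 3:27 6:216  a_6=252
q^7  k|7↦f(k): 1:1 7:343  a_7=344
[q^8] f(8)=512,f(4)=64,f(2)=8,f(1)=1 ⇒ 585
n=9: 9·1 3·3 1·9  f→[729+27+1]=757
[q^10] f(10)=1000,f(5)=125,f(2)=8,f(1)=1 ⇒ 1134
d|11:{1,11}  Σf=1+1331=1332

73, 126, 252, 344, 585, 757, 1134, 1332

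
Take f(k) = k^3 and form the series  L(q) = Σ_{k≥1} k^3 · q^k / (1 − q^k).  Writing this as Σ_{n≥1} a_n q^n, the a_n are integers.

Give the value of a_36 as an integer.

a_36 = 55261

[q^36] f(1)=1,f(2)=8,f(3)=27,f(4)=64,f(6)=216,f(9)=729,f(12)=1728,f(18)=5832,f(36)=46656 ⇒ 55261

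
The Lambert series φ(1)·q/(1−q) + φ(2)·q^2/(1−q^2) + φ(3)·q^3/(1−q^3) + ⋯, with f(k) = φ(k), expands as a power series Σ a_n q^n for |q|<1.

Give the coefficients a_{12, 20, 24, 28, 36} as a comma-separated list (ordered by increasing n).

d|12:{12,6,4,3,2,1}  Σφ=4+2+2+2+1+1=12
n=20: 20·1 10·2 5·4 4·5 2·10 1·20  φ→[8+4+4+2+1+1]=20
q^24  k|24↦φ(k): 1:1 2:1 3:2 4:2 6:2 8:4 12:4 24:8  a_24=24
d|28:{28,14,7,4,2,1}  Σφ=12+6+6+2+1+1=28
q^36  k|36↦φ(k): 1:1 2:1 3:2 4:2 6:2 9:6 12:4 18:6 36:12  a_36=36

12, 20, 24, 28, 36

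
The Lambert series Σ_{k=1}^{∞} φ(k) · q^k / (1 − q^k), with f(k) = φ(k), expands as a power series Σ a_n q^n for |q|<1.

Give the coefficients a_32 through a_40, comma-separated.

d|32:{32,16,8,4,2,1}  Σφ=16+8+4+2+1+1=32
d|33:{33,11,3,1}  Σφ=20+10+2+1=33
[q^34] φ(1)=1,φ(2)=1,φ(17)=16,φ(34)=16 ⇒ 34
n=35: 35·1 7·5 5·7 1·35  φ→[24+6+4+1]=35
[q^36] φ(1)=1,φ(2)=1,φ(3)=2,φ(4)=2,φ(6)=2,φ(9)=6,φ(12)=4,φ(18)=6,φ(36)=12 ⇒ 36
[q^37] φ(37)=36,φ(1)=1 ⇒ 37
d|38:{38,19,2,1}  Σφ=18+18+1+1=38
d|39:{1,3,13,39}  Σφ=1+2+12+24=39
q^40  k|40↦φ(k): 1:1 2:1 4:2 5:4 8:4 10:4 20:8 40:16  a_40=40

32, 33, 34, 35, 36, 37, 38, 39, 40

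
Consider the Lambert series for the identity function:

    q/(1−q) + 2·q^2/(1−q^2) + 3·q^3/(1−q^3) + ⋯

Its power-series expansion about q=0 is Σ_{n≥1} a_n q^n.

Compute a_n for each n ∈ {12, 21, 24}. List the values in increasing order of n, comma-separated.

28, 32, 60

n=12: 1·12 2·6 3·4 4·3 6·2 12·1  f→[1+2+3+4+6+12]=28
d|21:{21,7,3,1}  Σf=21+7+3+1=32
n=24: 1·24 2·12 3·8 4·6 6·4 8·3 12·2 24·1  f→[1+2+3+4+6+8+12+24]=60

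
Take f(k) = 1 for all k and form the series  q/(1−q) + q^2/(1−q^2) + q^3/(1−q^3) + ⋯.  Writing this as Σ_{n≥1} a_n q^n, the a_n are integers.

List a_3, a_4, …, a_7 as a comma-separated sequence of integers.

n=3: 3·1 1·3  f→[1+1]=2
q^4  k|4↦f(k): 4:1 2:1 1:1  a_4=3
n=5: 5·1 1·5  f→[1+1]=2
n=6: 6·1 3·2 2·3 1·6  f→[1+1+1+1]=4
n=7: 7·1 1·7  f→[1+1]=2

2, 3, 2, 4, 2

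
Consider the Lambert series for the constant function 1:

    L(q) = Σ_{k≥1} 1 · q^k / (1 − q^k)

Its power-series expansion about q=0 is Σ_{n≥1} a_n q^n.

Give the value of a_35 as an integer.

n=35: 1·35 5·7 7·5 35·1  f→[1+1+1+1]=4

a_35 = 4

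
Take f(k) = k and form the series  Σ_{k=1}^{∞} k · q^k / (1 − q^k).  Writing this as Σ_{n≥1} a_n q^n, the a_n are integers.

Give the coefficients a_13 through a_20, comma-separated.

14, 24, 24, 31, 18, 39, 20, 42

q^13  k|13↦f(k): 13:13 1:1  a_13=14
[q^14] f(14)=14,f(7)=7,f(2)=2,f(1)=1 ⇒ 24
n=15: 1·15 3·5 5·3 15·1  f→[1+3+5+15]=24
[q^16] f(1)=1,f(2)=2,f(4)=4,f(8)=8,f(16)=16 ⇒ 31
[q^17] f(1)=1,f(17)=17 ⇒ 18
n=18: 18·1 9·2 6·3 3·6 2·9 1·18  f→[18+9+6+3+2+1]=39
n=19: 1·19 19·1  f→[1+19]=20
q^20  k|20↦f(k): 1:1 2:2 4:4 5:5 10:10 20:20  a_20=42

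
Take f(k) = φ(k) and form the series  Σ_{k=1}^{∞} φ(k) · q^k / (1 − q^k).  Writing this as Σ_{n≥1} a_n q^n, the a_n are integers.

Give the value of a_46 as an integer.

d|46:{1,2,23,46}  Σφ=1+1+22+22=46

a_46 = 46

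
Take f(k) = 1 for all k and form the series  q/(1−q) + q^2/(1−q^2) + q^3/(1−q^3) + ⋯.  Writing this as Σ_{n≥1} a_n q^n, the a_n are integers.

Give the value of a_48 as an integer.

n=48: 48·1 24·2 16·3 12·4 8·6 6·8 4·12 3·16 2·24 1·48  f→[1+1+1+1+1+1+1+1+1+1]=10

a_48 = 10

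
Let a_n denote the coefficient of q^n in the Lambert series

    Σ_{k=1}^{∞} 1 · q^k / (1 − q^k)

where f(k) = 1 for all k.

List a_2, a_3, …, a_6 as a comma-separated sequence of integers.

2, 2, 3, 2, 4

q^2  k|2↦f(k): 1:1 2:1  a_2=2
n=3: 1·3 3·1  f→[1+1]=2
d|4:{1,2,4}  Σf=1+1+1=3
[q^5] f(1)=1,f(5)=1 ⇒ 2
q^6  k|6↦f(k): 1:1 2:1 3:1 6:1  a_6=4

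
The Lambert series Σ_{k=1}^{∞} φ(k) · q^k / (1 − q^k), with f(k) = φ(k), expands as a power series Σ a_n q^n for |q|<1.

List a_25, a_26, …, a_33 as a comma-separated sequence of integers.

d|25:{1,5,25}  Σφ=1+4+20=25
d|26:{1,2,13,26}  Σφ=1+1+12+12=26
q^27  k|27↦φ(k): 1:1 3:2 9:6 27:18  a_27=27
q^28  k|28↦φ(k): 28:12 14:6 7:6 4:2 2:1 1:1  a_28=28
d|29:{1,29}  Σφ=1+28=29
n=30: 1·30 2·15 3·10 5·6 6·5 10·3 15·2 30·1  φ→[1+1+2+4+2+4+8+8]=30
q^31  k|31↦φ(k): 1:1 31:30  a_31=31
n=32: 32·1 16·2 8·4 4·8 2·16 1·32  φ→[16+8+4+2+1+1]=32
q^33  k|33↦φ(k): 1:1 3:2 11:10 33:20  a_33=33

25, 26, 27, 28, 29, 30, 31, 32, 33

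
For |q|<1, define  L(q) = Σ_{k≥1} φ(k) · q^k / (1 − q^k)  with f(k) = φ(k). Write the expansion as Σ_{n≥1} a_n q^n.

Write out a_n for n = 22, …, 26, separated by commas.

q^22  k|22↦φ(k): 1:1 2:1 11:10 22:10  a_22=22
n=23: 1·23 23·1  φ→[1+22]=23
[q^24] φ(1)=1,φ(2)=1,φ(3)=2,φ(4)=2,φ(6)=2,φ(8)=4,φ(12)=4,φ(24)=8 ⇒ 24
[q^25] φ(25)=20,φ(5)=4,φ(1)=1 ⇒ 25
d|26:{26,13,2,1}  Σφ=12+12+1+1=26

22, 23, 24, 25, 26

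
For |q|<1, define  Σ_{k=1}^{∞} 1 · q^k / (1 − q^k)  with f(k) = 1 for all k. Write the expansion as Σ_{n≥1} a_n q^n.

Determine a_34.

q^34  k|34↦f(k): 34:1 17:1 2:1 1:1  a_34=4

a_34 = 4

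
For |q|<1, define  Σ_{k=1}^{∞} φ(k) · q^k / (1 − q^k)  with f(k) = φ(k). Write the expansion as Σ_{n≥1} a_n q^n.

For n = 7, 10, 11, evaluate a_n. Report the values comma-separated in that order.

[q^7] φ(1)=1,φ(7)=6 ⇒ 7
n=10: 1·10 2·5 5·2 10·1  φ→[1+1+4+4]=10
d|11:{11,1}  Σφ=10+1=11

7, 10, 11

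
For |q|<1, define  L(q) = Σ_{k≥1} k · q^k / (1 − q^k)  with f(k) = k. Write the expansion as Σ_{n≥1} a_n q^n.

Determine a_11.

[q^11] f(1)=1,f(11)=11 ⇒ 12

a_11 = 12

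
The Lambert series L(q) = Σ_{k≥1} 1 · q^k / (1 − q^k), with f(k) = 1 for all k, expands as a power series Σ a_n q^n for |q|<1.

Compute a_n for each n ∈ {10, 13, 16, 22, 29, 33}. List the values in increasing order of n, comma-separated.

4, 2, 5, 4, 2, 4

n=10: 10·1 5·2 2·5 1·10  f→[1+1+1+1]=4
q^13  k|13↦f(k): 1:1 13:1  a_13=2
[q^16] f(1)=1,f(2)=1,f(4)=1,f(8)=1,f(16)=1 ⇒ 5
n=22: 22·1 11·2 2·11 1·22  f→[1+1+1+1]=4
n=29: 1·29 29·1  f→[1+1]=2
[q^33] f(1)=1,f(3)=1,f(11)=1,f(33)=1 ⇒ 4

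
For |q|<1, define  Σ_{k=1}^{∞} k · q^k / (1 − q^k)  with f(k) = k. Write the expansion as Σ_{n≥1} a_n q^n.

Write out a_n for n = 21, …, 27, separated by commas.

n=21: 21·1 7·3 3·7 1·21  f→[21+7+3+1]=32
[q^22] f(22)=22,f(11)=11,f(2)=2,f(1)=1 ⇒ 36
d|23:{23,1}  Σf=23+1=24
q^24  k|24↦f(k): 1:1 2:2 3:3 4:4 6:6 8:8 12:12 24:24  a_24=60
[q^25] f(1)=1,f(5)=5,f(25)=25 ⇒ 31
d|26:{1,2,13,26}  Σf=1+2+13+26=42
q^27  k|27↦f(k): 27:27 9:9 3:3 1:1  a_27=40

32, 36, 24, 60, 31, 42, 40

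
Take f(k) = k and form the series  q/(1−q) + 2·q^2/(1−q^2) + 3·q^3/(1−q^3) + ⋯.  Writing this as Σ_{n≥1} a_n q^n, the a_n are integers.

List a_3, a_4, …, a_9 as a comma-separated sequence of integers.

n=3: 1·3 3·1  f→[1+3]=4
d|4:{1,2,4}  Σf=1+2+4=7
[q^5] f(5)=5,f(1)=1 ⇒ 6
d|6:{1,2,3,6}  Σf=1+2+3+6=12
[q^7] f(1)=1,f(7)=7 ⇒ 8
[q^8] f(1)=1,f(2)=2,f(4)=4,f(8)=8 ⇒ 15
n=9: 9·1 3·3 1·9  f→[9+3+1]=13

4, 7, 6, 12, 8, 15, 13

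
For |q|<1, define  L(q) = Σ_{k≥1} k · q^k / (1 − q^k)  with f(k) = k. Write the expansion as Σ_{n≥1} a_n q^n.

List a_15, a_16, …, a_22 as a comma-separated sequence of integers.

24, 31, 18, 39, 20, 42, 32, 36

[q^15] f(1)=1,f(3)=3,f(5)=5,f(15)=15 ⇒ 24
d|16:{16,8,4,2,1}  Σf=16+8+4+2+1=31
d|17:{17,1}  Σf=17+1=18
n=18: 18·1 9·2 6·3 3·6 2·9 1·18  f→[18+9+6+3+2+1]=39
d|19:{1,19}  Σf=1+19=20
n=20: 1·20 2·10 4·5 5·4 10·2 20·1  f→[1+2+4+5+10+20]=42
n=21: 21·1 7·3 3·7 1·21  f→[21+7+3+1]=32
d|22:{22,11,2,1}  Σf=22+11+2+1=36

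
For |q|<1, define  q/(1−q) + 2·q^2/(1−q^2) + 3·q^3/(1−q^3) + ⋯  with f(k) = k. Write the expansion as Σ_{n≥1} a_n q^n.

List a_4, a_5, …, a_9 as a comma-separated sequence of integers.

[q^4] f(4)=4,f(2)=2,f(1)=1 ⇒ 7
n=5: 5·1 1·5  f→[5+1]=6
n=6: 6·1 3·2 2·3 1·6  f→[6+3+2+1]=12
[q^7] f(7)=7,f(1)=1 ⇒ 8
q^8  k|8↦f(k): 8:8 4:4 2:2 1:1  a_8=15
d|9:{9,3,1}  Σf=9+3+1=13

7, 6, 12, 8, 15, 13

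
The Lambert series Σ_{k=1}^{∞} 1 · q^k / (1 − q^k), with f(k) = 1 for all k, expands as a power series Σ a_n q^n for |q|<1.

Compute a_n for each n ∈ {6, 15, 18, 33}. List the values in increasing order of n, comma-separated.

4, 4, 6, 4

d|6:{1,2,3,6}  Σf=1+1+1+1=4
[q^15] f(15)=1,f(5)=1,f(3)=1,f(1)=1 ⇒ 4
n=18: 18·1 9·2 6·3 3·6 2·9 1·18  f→[1+1+1+1+1+1]=6
q^33  k|33↦f(k): 1:1 3:1 11:1 33:1  a_33=4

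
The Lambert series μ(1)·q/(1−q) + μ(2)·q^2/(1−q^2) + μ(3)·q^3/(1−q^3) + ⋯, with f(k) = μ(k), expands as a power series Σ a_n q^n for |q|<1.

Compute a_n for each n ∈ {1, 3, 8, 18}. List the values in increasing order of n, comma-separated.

1, 0, 0, 0

[q^1] μ(1)=1 ⇒ 1
[q^3] μ(1)=1,μ(3)=-1 ⇒ 0
d|8:{1,2,4,8}  Σμ=1+(-1)+0+0=0
n=18: 18·1 9·2 6·3 3·6 2·9 1·18  μ→[0+0+1+(-1)+(-1)+1]=0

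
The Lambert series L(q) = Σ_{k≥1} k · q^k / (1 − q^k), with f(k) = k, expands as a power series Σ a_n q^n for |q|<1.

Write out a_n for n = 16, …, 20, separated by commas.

31, 18, 39, 20, 42

q^16  k|16↦f(k): 16:16 8:8 4:4 2:2 1:1  a_16=31
q^17  k|17↦f(k): 17:17 1:1  a_17=18
q^18  k|18↦f(k): 1:1 2:2 3:3 6:6 9:9 18:18  a_18=39
n=19: 1·19 19·1  f→[1+19]=20
q^20  k|20↦f(k): 20:20 10:10 5:5 4:4 2:2 1:1  a_20=42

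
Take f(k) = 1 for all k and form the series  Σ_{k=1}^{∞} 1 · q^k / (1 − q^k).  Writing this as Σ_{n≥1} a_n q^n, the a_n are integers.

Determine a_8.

a_8 = 4

n=8: 8·1 4·2 2·4 1·8  f→[1+1+1+1]=4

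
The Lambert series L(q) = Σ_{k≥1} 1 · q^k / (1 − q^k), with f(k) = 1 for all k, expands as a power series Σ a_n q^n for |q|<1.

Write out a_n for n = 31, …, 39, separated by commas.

2, 6, 4, 4, 4, 9, 2, 4, 4

[q^31] f(1)=1,f(31)=1 ⇒ 2
n=32: 1·32 2·16 4·8 8·4 16·2 32·1  f→[1+1+1+1+1+1]=6
[q^33] f(33)=1,f(11)=1,f(3)=1,f(1)=1 ⇒ 4
d|34:{1,2,17,34}  Σf=1+1+1+1=4
q^35  k|35↦f(k): 35:1 7:1 5:1 1:1  a_35=4
d|36:{1,2,3,4,6,9,12,18,36}  Σf=1+1+1+1+1+1+1+1+1=9
[q^37] f(37)=1,f(1)=1 ⇒ 2
d|38:{1,2,19,38}  Σf=1+1+1+1=4
n=39: 1·39 3·13 13·3 39·1  f→[1+1+1+1]=4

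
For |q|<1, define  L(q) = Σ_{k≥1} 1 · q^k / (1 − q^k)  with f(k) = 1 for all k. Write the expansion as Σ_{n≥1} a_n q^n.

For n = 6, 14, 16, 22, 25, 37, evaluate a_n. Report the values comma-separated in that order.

d|6:{6,3,2,1}  Σf=1+1+1+1=4
n=14: 14·1 7·2 2·7 1·14  f→[1+1+1+1]=4
q^16  k|16↦f(k): 1:1 2:1 4:1 8:1 16:1  a_16=5
d|22:{1,2,11,22}  Σf=1+1+1+1=4
q^25  k|25↦f(k): 1:1 5:1 25:1  a_25=3
n=37: 1·37 37·1  f→[1+1]=2

4, 4, 5, 4, 3, 2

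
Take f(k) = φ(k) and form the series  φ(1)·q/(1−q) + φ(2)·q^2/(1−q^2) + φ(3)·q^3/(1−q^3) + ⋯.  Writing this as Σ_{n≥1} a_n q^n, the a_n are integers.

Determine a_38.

d|38:{38,19,2,1}  Σφ=18+18+1+1=38

a_38 = 38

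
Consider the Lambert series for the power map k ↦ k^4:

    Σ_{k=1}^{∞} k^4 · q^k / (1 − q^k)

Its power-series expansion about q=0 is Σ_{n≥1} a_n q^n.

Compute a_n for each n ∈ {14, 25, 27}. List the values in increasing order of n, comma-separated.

40834, 391251, 538084

n=14: 1·14 2·7 7·2 14·1  f→[1+16+2401+38416]=40834
q^25  k|25↦f(k): 1:1 5:625 25:390625  a_25=391251
n=27: 1·27 3·9 9·3 27·1  f→[1+81+6561+531441]=538084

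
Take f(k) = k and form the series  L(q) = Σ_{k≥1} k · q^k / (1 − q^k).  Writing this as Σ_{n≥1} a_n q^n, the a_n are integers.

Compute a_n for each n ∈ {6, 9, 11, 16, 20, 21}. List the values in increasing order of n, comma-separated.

d|6:{1,2,3,6}  Σf=1+2+3+6=12
d|9:{1,3,9}  Σf=1+3+9=13
d|11:{11,1}  Σf=11+1=12
q^16  k|16↦f(k): 16:16 8:8 4:4 2:2 1:1  a_16=31
[q^20] f(1)=1,f(2)=2,f(4)=4,f(5)=5,f(10)=10,f(20)=20 ⇒ 42
q^21  k|21↦f(k): 1:1 3:3 7:7 21:21  a_21=32

12, 13, 12, 31, 42, 32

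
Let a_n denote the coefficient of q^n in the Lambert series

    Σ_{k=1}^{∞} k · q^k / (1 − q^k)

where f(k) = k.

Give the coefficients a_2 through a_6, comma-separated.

3, 4, 7, 6, 12

[q^2] f(2)=2,f(1)=1 ⇒ 3
d|3:{1,3}  Σf=1+3=4
[q^4] f(1)=1,f(2)=2,f(4)=4 ⇒ 7
[q^5] f(5)=5,f(1)=1 ⇒ 6
d|6:{1,2,3,6}  Σf=1+2+3+6=12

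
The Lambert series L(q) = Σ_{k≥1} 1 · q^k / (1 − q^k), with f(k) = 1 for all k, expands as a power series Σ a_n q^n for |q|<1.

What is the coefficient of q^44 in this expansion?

d|44:{1,2,4,11,22,44}  Σf=1+1+1+1+1+1=6

a_44 = 6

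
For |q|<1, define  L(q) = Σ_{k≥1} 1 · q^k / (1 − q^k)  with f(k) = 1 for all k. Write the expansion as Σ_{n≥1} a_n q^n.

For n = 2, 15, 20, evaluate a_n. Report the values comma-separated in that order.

2, 4, 6

n=2: 1·2 2·1  f→[1+1]=2
n=15: 1·15 3·5 5·3 15·1  f→[1+1+1+1]=4
n=20: 20·1 10·2 5·4 4·5 2·10 1·20  f→[1+1+1+1+1+1]=6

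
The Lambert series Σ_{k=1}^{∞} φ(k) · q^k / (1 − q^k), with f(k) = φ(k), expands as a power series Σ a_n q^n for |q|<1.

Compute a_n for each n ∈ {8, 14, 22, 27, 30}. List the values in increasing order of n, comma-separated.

q^8  k|8↦φ(k): 1:1 2:1 4:2 8:4  a_8=8
d|14:{1,2,7,14}  Σφ=1+1+6+6=14
q^22  k|22↦φ(k): 1:1 2:1 11:10 22:10  a_22=22
d|27:{1,3,9,27}  Σφ=1+2+6+18=27
[q^30] φ(1)=1,φ(2)=1,φ(3)=2,φ(5)=4,φ(6)=2,φ(10)=4,φ(15)=8,φ(30)=8 ⇒ 30

8, 14, 22, 27, 30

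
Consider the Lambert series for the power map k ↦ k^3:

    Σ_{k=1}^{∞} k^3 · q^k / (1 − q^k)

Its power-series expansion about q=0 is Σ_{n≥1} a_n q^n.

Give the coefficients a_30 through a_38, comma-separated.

31752, 29792, 37449, 37296, 44226, 43344, 55261, 50654, 61740

n=30: 1·30 2·15 3·10 5·6 6·5 10·3 15·2 30·1  f→[1+8+27+125+216+1000+3375+27000]=31752
[q^31] f(31)=29791,f(1)=1 ⇒ 29792
n=32: 1·32 2·16 4·8 8·4 16·2 32·1  f→[1+8+64+512+4096+32768]=37449
d|33:{33,11,3,1}  Σf=35937+1331+27+1=37296
q^34  k|34↦f(k): 1:1 2:8 17:4913 34:39304  a_34=44226
[q^35] f(1)=1,f(5)=125,f(7)=343,f(35)=42875 ⇒ 43344
d|36:{36,18,12,9,6,4,3,2,1}  Σf=46656+5832+1728+729+216+64+27+8+1=55261
d|37:{1,37}  Σf=1+50653=50654
n=38: 38·1 19·2 2·19 1·38  f→[54872+6859+8+1]=61740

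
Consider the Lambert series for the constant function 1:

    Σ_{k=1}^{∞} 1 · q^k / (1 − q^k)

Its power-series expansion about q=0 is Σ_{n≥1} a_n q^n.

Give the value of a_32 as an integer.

[q^32] f(32)=1,f(16)=1,f(8)=1,f(4)=1,f(2)=1,f(1)=1 ⇒ 6

a_32 = 6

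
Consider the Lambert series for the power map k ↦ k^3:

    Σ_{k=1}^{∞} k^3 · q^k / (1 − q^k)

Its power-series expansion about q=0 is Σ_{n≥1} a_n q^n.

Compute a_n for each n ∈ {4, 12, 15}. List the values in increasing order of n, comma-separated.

d|4:{4,2,1}  Σf=64+8+1=73
[q^12] f(1)=1,f(2)=8,f(3)=27,f(4)=64,f(6)=216,f(12)=1728 ⇒ 2044
d|15:{1,3,5,15}  Σf=1+27+125+3375=3528

73, 2044, 3528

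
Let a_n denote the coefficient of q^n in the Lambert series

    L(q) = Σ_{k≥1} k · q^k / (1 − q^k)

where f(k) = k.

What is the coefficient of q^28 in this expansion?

q^28  k|28↦f(k): 1:1 2:2 4:4 7:7 14:14 28:28  a_28=56

a_28 = 56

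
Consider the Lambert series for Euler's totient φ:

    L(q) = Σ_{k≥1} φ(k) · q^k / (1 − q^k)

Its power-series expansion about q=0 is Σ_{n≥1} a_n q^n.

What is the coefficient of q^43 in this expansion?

d|43:{1,43}  Σφ=1+42=43

a_43 = 43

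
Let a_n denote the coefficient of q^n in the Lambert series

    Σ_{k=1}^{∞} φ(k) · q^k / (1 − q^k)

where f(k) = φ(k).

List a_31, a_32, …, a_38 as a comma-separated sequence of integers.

d|31:{1,31}  Σφ=1+30=31
q^32  k|32↦φ(k): 32:16 16:8 8:4 4:2 2:1 1:1  a_32=32
n=33: 33·1 11·3 3·11 1·33  φ→[20+10+2+1]=33
n=34: 1·34 2·17 17·2 34·1  φ→[1+1+16+16]=34
n=35: 35·1 7·5 5·7 1·35  φ→[24+6+4+1]=35
q^36  k|36↦φ(k): 1:1 2:1 3:2 4:2 6:2 9:6 12:4 18:6 36:12  a_36=36
[q^37] φ(37)=36,φ(1)=1 ⇒ 37
[q^38] φ(1)=1,φ(2)=1,φ(19)=18,φ(38)=18 ⇒ 38

31, 32, 33, 34, 35, 36, 37, 38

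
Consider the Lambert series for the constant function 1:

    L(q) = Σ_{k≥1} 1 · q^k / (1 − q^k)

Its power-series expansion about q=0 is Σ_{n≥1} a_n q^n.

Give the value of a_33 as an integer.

a_33 = 4

n=33: 33·1 11·3 3·11 1·33  f→[1+1+1+1]=4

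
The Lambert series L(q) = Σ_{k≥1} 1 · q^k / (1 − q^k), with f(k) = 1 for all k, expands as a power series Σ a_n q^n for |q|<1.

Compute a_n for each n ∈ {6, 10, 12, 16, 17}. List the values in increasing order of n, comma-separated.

4, 4, 6, 5, 2

[q^6] f(1)=1,f(2)=1,f(3)=1,f(6)=1 ⇒ 4
[q^10] f(1)=1,f(2)=1,f(5)=1,f(10)=1 ⇒ 4
q^12  k|12↦f(k): 1:1 2:1 3:1 4:1 6:1 12:1  a_12=6
d|16:{16,8,4,2,1}  Σf=1+1+1+1+1=5
q^17  k|17↦f(k): 1:1 17:1  a_17=2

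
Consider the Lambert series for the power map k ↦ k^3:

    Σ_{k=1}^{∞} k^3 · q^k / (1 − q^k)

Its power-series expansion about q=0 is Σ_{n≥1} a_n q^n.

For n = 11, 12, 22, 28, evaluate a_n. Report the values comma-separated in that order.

1332, 2044, 11988, 25112

d|11:{1,11}  Σf=1+1331=1332
d|12:{1,2,3,4,6,12}  Σf=1+8+27+64+216+1728=2044
d|22:{22,11,2,1}  Σf=10648+1331+8+1=11988
[q^28] f(28)=21952,f(14)=2744,f(7)=343,f(4)=64,f(2)=8,f(1)=1 ⇒ 25112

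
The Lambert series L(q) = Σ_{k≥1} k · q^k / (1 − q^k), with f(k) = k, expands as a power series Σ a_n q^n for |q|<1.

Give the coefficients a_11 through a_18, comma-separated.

[q^11] f(11)=11,f(1)=1 ⇒ 12
[q^12] f(1)=1,f(2)=2,f(3)=3,f(4)=4,f(6)=6,f(12)=12 ⇒ 28
n=13: 13·1 1·13  f→[13+1]=14
[q^14] f(14)=14,f(7)=7,f(2)=2,f(1)=1 ⇒ 24
n=15: 1·15 3·5 5·3 15·1  f→[1+3+5+15]=24
n=16: 16·1 8·2 4·4 2·8 1·16  f→[16+8+4+2+1]=31
n=17: 1·17 17·1  f→[1+17]=18
d|18:{1,2,3,6,9,18}  Σf=1+2+3+6+9+18=39

12, 28, 14, 24, 24, 31, 18, 39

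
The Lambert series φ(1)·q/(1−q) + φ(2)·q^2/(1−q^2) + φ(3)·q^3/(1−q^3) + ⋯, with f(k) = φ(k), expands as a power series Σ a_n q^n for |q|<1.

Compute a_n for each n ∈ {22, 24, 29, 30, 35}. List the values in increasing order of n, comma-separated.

q^22  k|22↦φ(k): 22:10 11:10 2:1 1:1  a_22=22
n=24: 24·1 12·2 8·3 6·4 4·6 3·8 2·12 1·24  φ→[8+4+4+2+2+2+1+1]=24
d|29:{1,29}  Σφ=1+28=29
d|30:{30,15,10,6,5,3,2,1}  Σφ=8+8+4+2+4+2+1+1=30
q^35  k|35↦φ(k): 35:24 7:6 5:4 1:1  a_35=35

22, 24, 29, 30, 35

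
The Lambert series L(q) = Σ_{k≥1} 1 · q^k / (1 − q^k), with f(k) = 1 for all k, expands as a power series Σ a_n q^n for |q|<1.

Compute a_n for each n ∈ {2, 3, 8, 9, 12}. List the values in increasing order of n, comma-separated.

d|2:{2,1}  Σf=1+1=2
[q^3] f(3)=1,f(1)=1 ⇒ 2
[q^8] f(8)=1,f(4)=1,f(2)=1,f(1)=1 ⇒ 4
d|9:{1,3,9}  Σf=1+1+1=3
n=12: 1·12 2·6 3·4 4·3 6·2 12·1  f→[1+1+1+1+1+1]=6

2, 2, 4, 3, 6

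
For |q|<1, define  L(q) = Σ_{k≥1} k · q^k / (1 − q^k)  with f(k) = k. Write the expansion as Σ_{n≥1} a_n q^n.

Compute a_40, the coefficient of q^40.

a_40 = 90

n=40: 40·1 20·2 10·4 8·5 5·8 4·10 2·20 1·40  f→[40+20+10+8+5+4+2+1]=90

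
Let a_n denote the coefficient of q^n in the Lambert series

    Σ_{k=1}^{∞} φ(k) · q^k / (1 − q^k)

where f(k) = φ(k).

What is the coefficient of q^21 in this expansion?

q^21  k|21↦φ(k): 1:1 3:2 7:6 21:12  a_21=21

a_21 = 21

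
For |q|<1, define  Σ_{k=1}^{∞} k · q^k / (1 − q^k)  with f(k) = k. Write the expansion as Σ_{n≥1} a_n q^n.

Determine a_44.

a_44 = 84

d|44:{1,2,4,11,22,44}  Σf=1+2+4+11+22+44=84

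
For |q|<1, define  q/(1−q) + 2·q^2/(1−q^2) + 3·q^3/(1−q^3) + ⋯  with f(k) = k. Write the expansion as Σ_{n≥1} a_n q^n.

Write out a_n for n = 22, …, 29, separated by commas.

36, 24, 60, 31, 42, 40, 56, 30

[q^22] f(1)=1,f(2)=2,f(11)=11,f(22)=22 ⇒ 36
d|23:{1,23}  Σf=1+23=24
[q^24] f(1)=1,f(2)=2,f(3)=3,f(4)=4,f(6)=6,f(8)=8,f(12)=12,f(24)=24 ⇒ 60
q^25  k|25↦f(k): 25:25 5:5 1:1  a_25=31
q^26  k|26↦f(k): 26:26 13:13 2:2 1:1  a_26=42
[q^27] f(1)=1,f(3)=3,f(9)=9,f(27)=27 ⇒ 40
q^28  k|28↦f(k): 28:28 14:14 7:7 4:4 2:2 1:1  a_28=56
n=29: 29·1 1·29  f→[29+1]=30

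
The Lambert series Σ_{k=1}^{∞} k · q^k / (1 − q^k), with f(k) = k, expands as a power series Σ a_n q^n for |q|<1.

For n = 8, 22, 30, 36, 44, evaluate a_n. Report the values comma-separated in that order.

[q^8] f(8)=8,f(4)=4,f(2)=2,f(1)=1 ⇒ 15
d|22:{22,11,2,1}  Σf=22+11+2+1=36
[q^30] f(1)=1,f(2)=2,f(3)=3,f(5)=5,f(6)=6,f(10)=10,f(15)=15,f(30)=30 ⇒ 72
q^36  k|36↦f(k): 1:1 2:2 3:3 4:4 6:6 9:9 12:12 18:18 36:36  a_36=91
d|44:{44,22,11,4,2,1}  Σf=44+22+11+4+2+1=84

15, 36, 72, 91, 84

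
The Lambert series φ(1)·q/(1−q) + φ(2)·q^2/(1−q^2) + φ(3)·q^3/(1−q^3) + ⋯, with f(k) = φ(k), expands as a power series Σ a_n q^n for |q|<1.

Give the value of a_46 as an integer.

d|46:{1,2,23,46}  Σφ=1+1+22+22=46

a_46 = 46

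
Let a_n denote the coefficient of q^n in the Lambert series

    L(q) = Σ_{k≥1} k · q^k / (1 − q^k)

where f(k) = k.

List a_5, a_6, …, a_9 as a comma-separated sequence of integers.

d|5:{5,1}  Σf=5+1=6
q^6  k|6↦f(k): 1:1 2:2 3:3 6:6  a_6=12
[q^7] f(1)=1,f(7)=7 ⇒ 8
q^8  k|8↦f(k): 1:1 2:2 4:4 8:8  a_8=15
d|9:{9,3,1}  Σf=9+3+1=13

6, 12, 8, 15, 13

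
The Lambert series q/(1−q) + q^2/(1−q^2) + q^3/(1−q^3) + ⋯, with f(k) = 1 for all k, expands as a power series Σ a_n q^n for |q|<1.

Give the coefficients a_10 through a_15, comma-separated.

n=10: 10·1 5·2 2·5 1·10  f→[1+1+1+1]=4
[q^11] f(11)=1,f(1)=1 ⇒ 2
n=12: 1·12 2·6 3·4 4·3 6·2 12·1  f→[1+1+1+1+1+1]=6
q^13  k|13↦f(k): 13:1 1:1  a_13=2
[q^14] f(14)=1,f(7)=1,f(2)=1,f(1)=1 ⇒ 4
n=15: 15·1 5·3 3·5 1·15  f→[1+1+1+1]=4

4, 2, 6, 2, 4, 4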